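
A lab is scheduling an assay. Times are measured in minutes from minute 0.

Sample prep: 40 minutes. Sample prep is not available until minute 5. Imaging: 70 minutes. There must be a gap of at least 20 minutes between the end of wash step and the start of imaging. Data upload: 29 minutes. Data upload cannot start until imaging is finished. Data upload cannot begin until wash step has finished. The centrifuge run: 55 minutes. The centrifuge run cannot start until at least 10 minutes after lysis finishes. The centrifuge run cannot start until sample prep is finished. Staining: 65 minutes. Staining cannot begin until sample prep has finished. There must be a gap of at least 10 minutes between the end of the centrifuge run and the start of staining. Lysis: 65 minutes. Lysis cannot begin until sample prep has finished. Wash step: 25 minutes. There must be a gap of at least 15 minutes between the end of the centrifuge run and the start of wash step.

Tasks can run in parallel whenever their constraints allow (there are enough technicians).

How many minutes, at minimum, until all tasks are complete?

After its own release at minute 5, sample prep can start at minute 5 and finishes at minute 45.
After sample prep (finishes minute 45), lysis can start at minute 45 and finishes at minute 110.
The centrifuge run needs all of lysis (finishes minute 110, plus 10-minute gap → minute 120); sample prep (finishes minute 45). That puts its earliest start at minute 120; it finishes at 120 + 55 = minute 175.
Staining has to wait for sample prep (finishes minute 45); the centrifuge run (finishes minute 175, plus 10-minute gap → minute 185). The latest of these is minute 185, so staining runs minute 185 to 185 + 65 = minute 250.
Wash step waits on the centrifuge run (finishes minute 175, plus 15-minute gap → minute 190), so it starts at minute 190 and finishes at 190 + 25 = minute 215.
Imaging waits on wash step (finishes minute 215, plus 20-minute gap → minute 235), so it starts at minute 235 and finishes at 235 + 70 = minute 305.
Data upload needs all of imaging (finishes minute 305); wash step (finishes minute 215). That puts its earliest start at minute 305; it finishes at 305 + 29 = minute 334.
All tasks are finished once the last one completes. Finish times: Sample prep at 45, Lysis at 110, The centrifuge run at 175, Wash step at 215, Staining at 250, Imaging at 305, Data upload at 334. The latest is minute 334.

334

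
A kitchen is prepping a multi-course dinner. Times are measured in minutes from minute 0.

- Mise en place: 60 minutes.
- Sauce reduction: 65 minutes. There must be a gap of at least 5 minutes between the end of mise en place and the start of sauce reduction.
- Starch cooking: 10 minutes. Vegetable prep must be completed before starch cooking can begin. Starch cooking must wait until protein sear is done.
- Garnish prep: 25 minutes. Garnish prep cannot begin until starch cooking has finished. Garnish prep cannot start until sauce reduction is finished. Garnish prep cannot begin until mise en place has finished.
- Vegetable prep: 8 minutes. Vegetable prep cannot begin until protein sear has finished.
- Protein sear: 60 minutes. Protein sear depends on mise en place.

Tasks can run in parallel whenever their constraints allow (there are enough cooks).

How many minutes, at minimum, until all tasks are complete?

163

Mise en place has no prerequisites, so it starts at minute 0 and finishes at minute 60.
Sauce reduction cannot begin until mise en place (finishes minute 60, plus 5-minute gap → minute 65). It runs from minute 65 to 65 + 65 = minute 130.
After mise en place (finishes minute 60), protein sear can start at minute 60 and finishes at minute 120.
Vegetable prep cannot begin until protein sear (finishes minute 120). It runs from minute 120 to 120 + 8 = minute 128.
Starch cooking has to wait for vegetable prep (finishes minute 128); protein sear (finishes minute 120). The latest of these is minute 128, so starch cooking runs minute 128 to 128 + 10 = minute 138.
Garnish prep cannot start until starch cooking (finishes minute 138); sauce reduction (finishes minute 130); mise en place (finishes minute 60). The controlling bound is minute 138, so garnish prep finishes at 138 + 25 = minute 163.
All tasks are finished once the last one completes. Finish times: Mise en place at 60, Protein sear at 120, Vegetable prep at 128, Sauce reduction at 130, Starch cooking at 138, Garnish prep at 163. The latest is minute 163.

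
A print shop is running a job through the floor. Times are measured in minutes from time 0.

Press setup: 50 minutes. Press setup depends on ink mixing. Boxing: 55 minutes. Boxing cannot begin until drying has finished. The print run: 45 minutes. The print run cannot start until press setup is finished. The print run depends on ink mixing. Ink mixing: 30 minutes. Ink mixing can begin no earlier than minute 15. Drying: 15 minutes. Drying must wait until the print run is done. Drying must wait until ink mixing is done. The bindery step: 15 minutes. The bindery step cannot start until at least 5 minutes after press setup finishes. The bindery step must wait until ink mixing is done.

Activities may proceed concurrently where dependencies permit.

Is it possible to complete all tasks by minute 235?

Ink mixing waits on its own release at minute 15, so it starts at minute 15 and finishes at 15 + 30 = minute 45.
Press setup waits on ink mixing (finishes minute 45), so it starts at minute 45 and finishes at 45 + 50 = minute 95.
For the bindery step: press setup (finishes minute 95, plus 5-minute gap → minute 100); ink mixing (finishes minute 45). Taking the maximum gives a start of minute 100, and it finishes at 100 + 15 = minute 115.
The print run needs all of press setup (finishes minute 95); ink mixing (finishes minute 45). That puts its earliest start at minute 95; it finishes at 95 + 45 = minute 140.
For drying: the print run (finishes minute 140); ink mixing (finishes minute 45). Taking the maximum gives a start of minute 140, and it finishes at 140 + 15 = minute 155.
Boxing waits on drying (finishes minute 155), so it starts at minute 155 and finishes at 155 + 55 = minute 210.
Every task is finished by minute 210, which is no later than the deadline of 235, so the schedule is feasible.

Yes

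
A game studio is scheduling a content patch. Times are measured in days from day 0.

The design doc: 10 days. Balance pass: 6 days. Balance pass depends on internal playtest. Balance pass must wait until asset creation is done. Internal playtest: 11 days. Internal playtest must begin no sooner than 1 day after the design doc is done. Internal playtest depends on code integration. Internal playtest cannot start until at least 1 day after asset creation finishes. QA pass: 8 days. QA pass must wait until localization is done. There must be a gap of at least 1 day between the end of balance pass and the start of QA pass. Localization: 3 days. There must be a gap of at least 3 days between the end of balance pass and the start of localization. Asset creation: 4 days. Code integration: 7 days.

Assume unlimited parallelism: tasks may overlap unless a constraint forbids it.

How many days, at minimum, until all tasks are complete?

42

Code integration has no prerequisites, so it starts at day 0 and finishes at day 7.
Asset creation has no prerequisites, so it starts at day 0 and finishes at day 4.
The design doc has no prerequisites, so it starts at day 0 and finishes at day 10.
Internal playtest has to wait for the design doc (finishes day 10, plus 1-day gap → day 11); code integration (finishes day 7); asset creation (finishes day 4, plus 1-day gap → day 5). The latest of these is day 11, so internal playtest runs day 11 to 11 + 11 = day 22.
Balance pass has to wait for internal playtest (finishes day 22); asset creation (finishes day 4). The latest of these is day 22, so balance pass runs day 22 to 22 + 6 = day 28.
Localization cannot begin until balance pass (finishes day 28, plus 3-day gap → day 31). It runs from day 31 to 31 + 3 = day 34.
QA pass has to wait for localization (finishes day 34); balance pass (finishes day 28, plus 1-day gap → day 29). The latest of these is day 34, so QA pass runs day 34 to 34 + 8 = day 42.
All tasks are finished once the last one completes. Finish times: The design doc at 10, Asset creation at 4, Code integration at 7, Internal playtest at 22, Balance pass at 28, Localization at 34, QA pass at 42. The latest is day 42.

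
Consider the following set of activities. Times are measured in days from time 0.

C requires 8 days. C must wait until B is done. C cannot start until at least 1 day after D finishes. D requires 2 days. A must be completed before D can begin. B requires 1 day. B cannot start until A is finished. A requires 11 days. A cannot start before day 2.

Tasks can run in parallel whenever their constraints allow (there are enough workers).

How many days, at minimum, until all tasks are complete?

24

A waits on its own release at day 2, so it starts at day 2 and finishes at 2 + 11 = day 13.
After A (finishes day 13), D can start at day 13 and finishes at day 15.
B waits on A (finishes day 13), so it starts at day 13 and finishes at 13 + 1 = day 14.
For C: B (finishes day 14); D (finishes day 15, plus 1-day gap → day 16). Taking the maximum gives a start of day 16, and it finishes at 16 + 8 = day 24.
All tasks are finished once the last one completes. Finish times: A at 13, B at 14, C at 24, D at 15. The latest is day 24.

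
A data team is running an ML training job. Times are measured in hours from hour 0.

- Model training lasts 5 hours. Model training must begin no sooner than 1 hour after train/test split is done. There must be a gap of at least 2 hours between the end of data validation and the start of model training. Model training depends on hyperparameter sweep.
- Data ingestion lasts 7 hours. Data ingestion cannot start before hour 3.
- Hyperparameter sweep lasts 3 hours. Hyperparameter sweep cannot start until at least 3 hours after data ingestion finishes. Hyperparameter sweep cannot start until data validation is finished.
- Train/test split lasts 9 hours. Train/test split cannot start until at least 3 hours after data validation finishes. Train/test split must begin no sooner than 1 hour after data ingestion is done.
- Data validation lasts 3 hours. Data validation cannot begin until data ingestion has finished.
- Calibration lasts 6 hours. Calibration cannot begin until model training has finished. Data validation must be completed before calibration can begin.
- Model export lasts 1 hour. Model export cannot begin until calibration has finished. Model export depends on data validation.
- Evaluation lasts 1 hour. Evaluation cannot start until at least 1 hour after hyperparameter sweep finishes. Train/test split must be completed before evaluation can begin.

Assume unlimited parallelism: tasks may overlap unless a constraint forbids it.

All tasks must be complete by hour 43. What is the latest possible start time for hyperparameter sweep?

Model export has no dependents, so it just needs to finish by hour 43. Starting by 43 − 1 = hour 42 achieves that.
Since model export (must start by hour 42) depends on it, calibration must finish by hour 42. Backing off its 6-hour duration gives a latest start of hour 36.
Model training must finish before calibration (must start by hour 36). With a 5-hour duration, model training must start by 36 − 5 = hour 31.
To finish by hour 43, evaluation (duration 1) must start no later than hour 42.
Hyperparameter sweep has several dependents: model training (must start by hour 31); evaluation (must start by hour 42, minus 1-hour gap → hour 41). The earliest of those limits is hour 31, so hyperparameter sweep must start by 31 − 3 = hour 28.

28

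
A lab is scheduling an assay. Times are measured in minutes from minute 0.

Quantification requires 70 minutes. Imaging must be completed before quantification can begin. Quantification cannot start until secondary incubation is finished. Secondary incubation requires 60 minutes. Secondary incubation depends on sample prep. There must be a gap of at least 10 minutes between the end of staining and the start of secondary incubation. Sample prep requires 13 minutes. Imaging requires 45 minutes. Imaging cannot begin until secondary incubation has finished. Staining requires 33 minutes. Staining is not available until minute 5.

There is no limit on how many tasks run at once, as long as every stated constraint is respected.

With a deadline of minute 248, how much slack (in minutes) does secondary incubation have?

25

After its own release at minute 5, staining can start at minute 5 and finishes at minute 38.
Sample prep can start immediately at minute 0; it finishes at minute 13.
For secondary incubation: sample prep (finishes minute 13); staining (finishes minute 38, plus 10-minute gap → minute 48). Taking the maximum gives a start of minute 48, and it finishes at 48 + 60 = minute 108.

Working backward from the deadline:
Quantification has no dependents, so it just needs to finish by minute 248. Starting by 248 − 70 = minute 178 achieves that.
Imaging must finish before quantification (must start by minute 178). With a 45-minute duration, imaging must start by 178 − 45 = minute 133.
Secondary incubation has several dependents: imaging (must start by minute 133); quantification (must start by minute 178). The earliest of those limits is minute 133, so secondary incubation must start by 133 − 60 = minute 73.
So secondary incubation can start as early as minute 48 and as late as minute 73, giving 73 − 48 = 25 minutes of slack.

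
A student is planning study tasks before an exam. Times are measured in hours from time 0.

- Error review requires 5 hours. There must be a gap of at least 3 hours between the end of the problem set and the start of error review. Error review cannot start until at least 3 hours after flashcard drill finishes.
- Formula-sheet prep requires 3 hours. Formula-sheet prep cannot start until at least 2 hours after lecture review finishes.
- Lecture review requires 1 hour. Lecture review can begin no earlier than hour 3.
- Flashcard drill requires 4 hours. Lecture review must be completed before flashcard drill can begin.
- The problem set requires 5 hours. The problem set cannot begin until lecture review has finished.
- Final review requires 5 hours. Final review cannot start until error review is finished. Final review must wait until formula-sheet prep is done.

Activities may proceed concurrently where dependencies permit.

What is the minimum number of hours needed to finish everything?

22

Lecture review cannot begin until its own release at hour 3. It runs from hour 3 to 3 + 1 = hour 4.
Formula-sheet prep cannot begin until lecture review (finishes hour 4, plus 2-hour gap → hour 6). It runs from hour 6 to 6 + 3 = hour 9.
Flashcard drill cannot begin until lecture review (finishes hour 4). It runs from hour 4 to 4 + 4 = hour 8.
The problem set cannot begin until lecture review (finishes hour 4). It runs from hour 4 to 4 + 5 = hour 9.
For error review: the problem set (finishes hour 9, plus 3-hour gap → hour 12); flashcard drill (finishes hour 8, plus 3-hour gap → hour 11). Taking the maximum gives a start of hour 12, and it finishes at 12 + 5 = hour 17.
Final review needs all of error review (finishes hour 17); formula-sheet prep (finishes hour 9). That puts its earliest start at hour 17; it finishes at 17 + 5 = hour 22.
All tasks are finished once the last one completes. Finish times: Lecture review at 4, The problem set at 9, Flashcard drill at 8, Error review at 17, Formula-sheet prep at 9, Final review at 22. The latest is hour 22.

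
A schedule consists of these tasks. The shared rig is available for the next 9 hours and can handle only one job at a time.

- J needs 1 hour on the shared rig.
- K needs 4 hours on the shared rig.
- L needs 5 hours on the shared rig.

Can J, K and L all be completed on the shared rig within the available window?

Running back to back, the jobs need 1 + 4 + 5 = 10 hours on the shared rig.
Since 10 > 9, they cannot all fit.

No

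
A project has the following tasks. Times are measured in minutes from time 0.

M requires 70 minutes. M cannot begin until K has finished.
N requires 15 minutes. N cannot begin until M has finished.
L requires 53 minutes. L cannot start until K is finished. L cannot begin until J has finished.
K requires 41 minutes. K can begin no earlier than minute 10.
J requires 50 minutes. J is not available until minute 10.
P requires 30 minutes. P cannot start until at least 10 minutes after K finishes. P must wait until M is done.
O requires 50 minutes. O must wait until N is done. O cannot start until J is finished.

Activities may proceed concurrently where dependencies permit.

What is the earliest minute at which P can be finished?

After its own release at minute 10, K can start at minute 10 and finishes at minute 51.
After K (finishes minute 51), M can start at minute 51 and finishes at minute 121.
P has to wait for K (finishes minute 51, plus 10-minute gap → minute 61); M (finishes minute 121). The latest of these is minute 121, so P runs minute 121 to 121 + 30 = minute 151.

151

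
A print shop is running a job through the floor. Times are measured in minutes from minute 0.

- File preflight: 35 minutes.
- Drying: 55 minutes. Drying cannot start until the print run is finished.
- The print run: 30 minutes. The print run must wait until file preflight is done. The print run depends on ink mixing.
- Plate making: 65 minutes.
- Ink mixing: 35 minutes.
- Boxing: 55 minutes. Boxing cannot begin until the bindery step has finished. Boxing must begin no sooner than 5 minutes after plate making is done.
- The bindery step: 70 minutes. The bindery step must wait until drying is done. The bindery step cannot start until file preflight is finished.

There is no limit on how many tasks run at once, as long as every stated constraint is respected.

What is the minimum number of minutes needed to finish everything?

Ink mixing has no prerequisites, so it starts at minute 0 and finishes at minute 35.
Plate making can start immediately at minute 0; it finishes at minute 65.
File preflight has no prerequisites, so it starts at minute 0 and finishes at minute 35.
For the print run: file preflight (finishes minute 35); ink mixing (finishes minute 35). Taking the maximum gives a start of minute 35, and it finishes at 35 + 30 = minute 65.
Drying cannot begin until the print run (finishes minute 65). It runs from minute 65 to 65 + 55 = minute 120.
The bindery step has to wait for drying (finishes minute 120); file preflight (finishes minute 35). The latest of these is minute 120, so the bindery step runs minute 120 to 120 + 70 = minute 190.
Boxing cannot start until the bindery step (finishes minute 190); plate making (finishes minute 65, plus 5-minute gap → minute 70). The controlling bound is minute 190, so boxing finishes at 190 + 55 = minute 245.
All tasks are finished once the last one completes. Finish times: File preflight at 35, Plate making at 65, Ink mixing at 35, The print run at 65, Drying at 120, The bindery step at 190, Boxing at 245. The latest is minute 245.

245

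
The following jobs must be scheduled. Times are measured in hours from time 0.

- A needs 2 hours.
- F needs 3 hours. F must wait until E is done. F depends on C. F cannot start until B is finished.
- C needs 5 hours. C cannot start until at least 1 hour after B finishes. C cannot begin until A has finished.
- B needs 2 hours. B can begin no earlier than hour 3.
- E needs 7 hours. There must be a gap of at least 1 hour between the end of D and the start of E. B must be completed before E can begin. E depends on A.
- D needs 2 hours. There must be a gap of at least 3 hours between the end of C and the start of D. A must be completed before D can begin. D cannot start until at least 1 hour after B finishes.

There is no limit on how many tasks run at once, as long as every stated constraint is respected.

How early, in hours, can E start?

17

B waits on its own release at hour 3, so it starts at hour 3 and finishes at 3 + 2 = hour 5.
A can start immediately at hour 0; it finishes at hour 2.
C needs all of B (finishes hour 5, plus 1-hour gap → hour 6); A (finishes hour 2). That puts its earliest start at hour 6; it finishes at 6 + 5 = hour 11.
D needs all of C (finishes hour 11, plus 3-hour gap → hour 14); A (finishes hour 2); B (finishes hour 5, plus 1-hour gap → hour 6). That puts its earliest start at hour 14; it finishes at 14 + 2 = hour 16.
E waits on D (finishes hour 16, plus 1-hour gap → hour 17); B (finishes hour 5); A (finishes hour 2). The latest of these is hour 17, which is the earliest E can start.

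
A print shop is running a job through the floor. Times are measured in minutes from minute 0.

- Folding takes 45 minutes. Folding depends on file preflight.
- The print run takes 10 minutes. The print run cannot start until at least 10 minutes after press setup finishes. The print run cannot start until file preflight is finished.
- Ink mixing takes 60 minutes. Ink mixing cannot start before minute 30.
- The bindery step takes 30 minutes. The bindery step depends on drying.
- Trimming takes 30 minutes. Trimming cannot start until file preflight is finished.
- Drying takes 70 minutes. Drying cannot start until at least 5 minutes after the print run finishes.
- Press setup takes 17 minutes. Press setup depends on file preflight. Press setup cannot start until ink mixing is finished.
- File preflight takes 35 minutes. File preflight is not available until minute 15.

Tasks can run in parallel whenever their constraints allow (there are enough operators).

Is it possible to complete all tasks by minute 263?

After its own release at minute 30, ink mixing can start at minute 30 and finishes at minute 90.
File preflight cannot begin until its own release at minute 15. It runs from minute 15 to 15 + 35 = minute 50.
Folding waits on file preflight (finishes minute 50), so it starts at minute 50 and finishes at 50 + 45 = minute 95.
Trimming waits on file preflight (finishes minute 50), so it starts at minute 50 and finishes at 50 + 30 = minute 80.
Press setup has to wait for file preflight (finishes minute 50); ink mixing (finishes minute 90). The latest of these is minute 90, so press setup runs minute 90 to 90 + 17 = minute 107.
For the print run: press setup (finishes minute 107, plus 10-minute gap → minute 117); file preflight (finishes minute 50). Taking the maximum gives a start of minute 117, and it finishes at 117 + 10 = minute 127.
After the print run (finishes minute 127, plus 5-minute gap → minute 132), drying can start at minute 132 and finishes at minute 202.
The bindery step waits on drying (finishes minute 202), so it starts at minute 202 and finishes at 202 + 30 = minute 232.
Every task is finished by minute 232, which is no later than the deadline of 263, so the schedule is feasible.

Yes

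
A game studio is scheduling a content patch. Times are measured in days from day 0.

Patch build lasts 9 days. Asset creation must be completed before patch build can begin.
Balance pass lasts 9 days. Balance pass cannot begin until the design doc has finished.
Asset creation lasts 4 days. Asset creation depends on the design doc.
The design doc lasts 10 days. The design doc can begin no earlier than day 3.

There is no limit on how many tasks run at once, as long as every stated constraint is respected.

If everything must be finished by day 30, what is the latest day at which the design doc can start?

To finish by day 30, patch build (duration 9) must start no later than day 21.
Asset creation has to be done before patch build (must start by day 21). That means finishing by day 21, i.e. starting by 21 − 4 = day 17.
To finish by day 30, balance pass (duration 9) must start no later than day 21.
The design doc has several dependents: asset creation (must start by day 17); balance pass (must start by day 21). The earliest of those limits is day 17, so the design doc must start by 17 − 10 = day 7.

7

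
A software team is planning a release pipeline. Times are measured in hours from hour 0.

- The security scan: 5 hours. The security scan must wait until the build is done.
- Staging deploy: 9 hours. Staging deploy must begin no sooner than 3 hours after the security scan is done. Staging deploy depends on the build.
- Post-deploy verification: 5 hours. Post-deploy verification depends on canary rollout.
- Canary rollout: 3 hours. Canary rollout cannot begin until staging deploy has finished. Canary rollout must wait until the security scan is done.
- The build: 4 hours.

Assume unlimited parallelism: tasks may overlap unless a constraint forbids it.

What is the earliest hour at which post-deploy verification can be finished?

29

The build has no prerequisites, so it starts at hour 0 and finishes at hour 4.
The security scan waits on the build (finishes hour 4), so it starts at hour 4 and finishes at 4 + 5 = hour 9.
Staging deploy cannot start until the security scan (finishes hour 9, plus 3-hour gap → hour 12); the build (finishes hour 4). The controlling bound is hour 12, so staging deploy finishes at 12 + 9 = hour 21.
Canary rollout has to wait for staging deploy (finishes hour 21); the security scan (finishes hour 9). The latest of these is hour 21, so canary rollout runs hour 21 to 21 + 3 = hour 24.
Post-deploy verification waits on canary rollout (finishes hour 24), so it starts at hour 24 and finishes at 24 + 5 = hour 29.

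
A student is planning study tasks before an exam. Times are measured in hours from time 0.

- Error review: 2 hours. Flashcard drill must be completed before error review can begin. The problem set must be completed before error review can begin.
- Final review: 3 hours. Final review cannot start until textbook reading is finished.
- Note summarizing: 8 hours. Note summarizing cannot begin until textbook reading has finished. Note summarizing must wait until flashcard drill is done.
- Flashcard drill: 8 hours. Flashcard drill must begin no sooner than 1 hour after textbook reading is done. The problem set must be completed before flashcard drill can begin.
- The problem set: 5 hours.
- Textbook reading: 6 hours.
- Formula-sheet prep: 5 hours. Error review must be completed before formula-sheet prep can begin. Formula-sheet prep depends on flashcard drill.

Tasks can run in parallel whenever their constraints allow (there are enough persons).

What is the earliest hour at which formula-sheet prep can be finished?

22

Nothing blocks the problem set, so it runs from hour 0 to hour 5.
Textbook reading has no prerequisites, so it starts at hour 0 and finishes at hour 6.
Flashcard drill has to wait for textbook reading (finishes hour 6, plus 1-hour gap → hour 7); the problem set (finishes hour 5). The latest of these is hour 7, so flashcard drill runs hour 7 to 7 + 8 = hour 15.
Error review needs all of flashcard drill (finishes hour 15); the problem set (finishes hour 5). That puts its earliest start at hour 15; it finishes at 15 + 2 = hour 17.
Formula-sheet prep needs all of error review (finishes hour 17); flashcard drill (finishes hour 15). That puts its earliest start at hour 17; it finishes at 17 + 5 = hour 22.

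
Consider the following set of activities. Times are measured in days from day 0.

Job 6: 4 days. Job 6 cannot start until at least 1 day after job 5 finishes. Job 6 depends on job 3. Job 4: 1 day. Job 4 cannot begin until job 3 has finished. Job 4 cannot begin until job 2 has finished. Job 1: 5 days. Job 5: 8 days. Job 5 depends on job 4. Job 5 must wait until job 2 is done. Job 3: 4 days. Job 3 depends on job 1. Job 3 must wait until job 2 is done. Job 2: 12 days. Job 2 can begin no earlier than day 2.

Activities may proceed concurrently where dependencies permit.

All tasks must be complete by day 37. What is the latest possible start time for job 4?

23

To finish by day 37, job 6 (duration 4) must start no later than day 33.
Since job 6 (must start by day 33, minus 1-day gap → day 32) depends on it, job 5 must finish by day 32. Backing off its 8-day duration gives a latest start of day 24.
Since job 5 (must start by day 24) depends on it, job 4 must finish by day 24. Backing off its 1-day duration gives a latest start of day 23.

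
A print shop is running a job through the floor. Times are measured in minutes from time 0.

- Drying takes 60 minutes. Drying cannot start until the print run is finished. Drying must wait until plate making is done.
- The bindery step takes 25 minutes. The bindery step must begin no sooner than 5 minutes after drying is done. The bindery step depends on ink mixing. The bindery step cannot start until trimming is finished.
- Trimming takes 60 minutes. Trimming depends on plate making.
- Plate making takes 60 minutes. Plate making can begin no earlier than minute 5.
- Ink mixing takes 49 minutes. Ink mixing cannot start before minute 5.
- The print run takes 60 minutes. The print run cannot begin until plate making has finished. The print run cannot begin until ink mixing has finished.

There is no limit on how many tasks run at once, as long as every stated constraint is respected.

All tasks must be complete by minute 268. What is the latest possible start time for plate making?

The bindery step has no dependents, so it just needs to finish by minute 268. Starting by 268 − 25 = minute 243 achieves that.
Since the bindery step (must start by minute 243, minus 5-minute gap → minute 238) depends on it, drying must finish by minute 238. Backing off its 60-minute duration gives a latest start of minute 178.
The print run feeds into drying (must start by minute 178); so the print run must finish by minute 178 and therefore start by minute 118.
Trimming has to be done before the bindery step (must start by minute 243). That means finishing by minute 243, i.e. starting by 243 − 60 = minute 183.
Plate making must finish in time for the print run (must start by minute 118); drying (must start by minute 178); trimming (must start by minute 183). The tightest is minute 118, so plate making must start by 118 − 60 = minute 58.

58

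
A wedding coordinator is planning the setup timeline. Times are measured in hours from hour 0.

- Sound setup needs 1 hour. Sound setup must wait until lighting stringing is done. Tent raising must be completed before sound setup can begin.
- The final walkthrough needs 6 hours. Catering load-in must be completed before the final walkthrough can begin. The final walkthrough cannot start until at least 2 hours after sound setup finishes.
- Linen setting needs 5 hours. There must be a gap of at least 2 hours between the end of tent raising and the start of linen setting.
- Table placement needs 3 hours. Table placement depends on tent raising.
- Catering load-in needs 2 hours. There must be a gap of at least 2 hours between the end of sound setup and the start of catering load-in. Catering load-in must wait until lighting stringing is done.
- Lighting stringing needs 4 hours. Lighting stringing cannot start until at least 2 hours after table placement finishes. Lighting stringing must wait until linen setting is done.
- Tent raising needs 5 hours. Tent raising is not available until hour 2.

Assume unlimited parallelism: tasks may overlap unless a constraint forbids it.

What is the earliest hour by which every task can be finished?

Tent raising waits on its own release at hour 2, so it starts at hour 2 and finishes at 2 + 5 = hour 7.
After tent raising (finishes hour 7, plus 2-hour gap → hour 9), linen setting can start at hour 9 and finishes at hour 14.
Table placement waits on tent raising (finishes hour 7), so it starts at hour 7 and finishes at 7 + 3 = hour 10.
Lighting stringing has to wait for table placement (finishes hour 10, plus 2-hour gap → hour 12); linen setting (finishes hour 14). The latest of these is hour 14, so lighting stringing runs hour 14 to 14 + 4 = hour 18.
Sound setup needs all of lighting stringing (finishes hour 18); tent raising (finishes hour 7). That puts its earliest start at hour 18; it finishes at 18 + 1 = hour 19.
For catering load-in: sound setup (finishes hour 19, plus 2-hour gap → hour 21); lighting stringing (finishes hour 18). Taking the maximum gives a start of hour 21, and it finishes at 21 + 2 = hour 23.
The final walkthrough needs all of catering load-in (finishes hour 23); sound setup (finishes hour 19, plus 2-hour gap → hour 21). That puts its earliest start at hour 23; it finishes at 23 + 6 = hour 29.
All tasks are finished once the last one completes. Finish times: Tent raising at 7, Table placement at 10, Linen setting at 14, Lighting stringing at 18, Sound setup at 19, Catering load-in at 23, The final walkthrough at 29. The latest is hour 29.

29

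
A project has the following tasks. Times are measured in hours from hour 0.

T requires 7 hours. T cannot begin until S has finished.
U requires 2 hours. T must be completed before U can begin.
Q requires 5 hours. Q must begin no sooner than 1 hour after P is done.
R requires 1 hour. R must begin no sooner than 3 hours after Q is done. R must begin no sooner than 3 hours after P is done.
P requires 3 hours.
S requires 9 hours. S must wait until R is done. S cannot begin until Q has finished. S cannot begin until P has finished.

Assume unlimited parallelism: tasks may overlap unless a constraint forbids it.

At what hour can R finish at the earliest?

13

P has no prerequisites, so it starts at hour 0 and finishes at hour 3.
Q waits on P (finishes hour 3, plus 1-hour gap → hour 4), so it starts at hour 4 and finishes at 4 + 5 = hour 9.
R cannot start until Q (finishes hour 9, plus 3-hour gap → hour 12); P (finishes hour 3, plus 3-hour gap → hour 6). The controlling bound is hour 12, so R finishes at 12 + 1 = hour 13.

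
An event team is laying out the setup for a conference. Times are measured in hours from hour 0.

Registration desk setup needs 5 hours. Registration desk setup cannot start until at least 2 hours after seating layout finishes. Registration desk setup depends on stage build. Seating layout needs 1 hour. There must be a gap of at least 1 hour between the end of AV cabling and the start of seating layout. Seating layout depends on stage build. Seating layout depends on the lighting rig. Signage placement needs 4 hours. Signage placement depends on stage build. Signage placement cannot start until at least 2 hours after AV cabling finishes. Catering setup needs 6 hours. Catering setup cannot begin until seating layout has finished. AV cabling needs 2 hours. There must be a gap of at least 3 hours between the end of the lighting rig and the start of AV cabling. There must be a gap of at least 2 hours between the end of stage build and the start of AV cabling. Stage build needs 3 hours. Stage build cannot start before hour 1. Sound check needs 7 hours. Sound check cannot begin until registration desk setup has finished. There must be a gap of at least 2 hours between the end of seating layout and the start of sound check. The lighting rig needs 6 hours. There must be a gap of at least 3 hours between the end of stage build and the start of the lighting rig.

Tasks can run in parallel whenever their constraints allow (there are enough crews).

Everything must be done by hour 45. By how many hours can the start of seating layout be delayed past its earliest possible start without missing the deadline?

Stage build waits on its own release at hour 1, so it starts at hour 1 and finishes at 1 + 3 = hour 4.
After stage build (finishes hour 4, plus 3-hour gap → hour 7), the lighting rig can start at hour 7 and finishes at hour 13.
AV cabling has to wait for the lighting rig (finishes hour 13, plus 3-hour gap → hour 16); stage build (finishes hour 4, plus 2-hour gap → hour 6). The latest of these is hour 16, so AV cabling runs hour 16 to 16 + 2 = hour 18.
For seating layout: AV cabling (finishes hour 18, plus 1-hour gap → hour 19); stage build (finishes hour 4); the lighting rig (finishes hour 13). Taking the maximum gives a start of hour 19, and it finishes at 19 + 1 = hour 20.

Working backward from the deadline:
Sound check must finish by hour 45; it takes 7 hours, so it must start by 45 − 7 = hour 38.
Since sound check (must start by hour 38) depends on it, registration desk setup must finish by hour 38. Backing off its 5-hour duration gives a latest start of hour 33.
Catering setup must finish by hour 45; it takes 6 hours, so it must start by 45 − 6 = hour 39.
Seating layout must finish in time for registration desk setup (must start by hour 33, minus 2-hour gap → hour 31); catering setup (must start by hour 39); sound check (must start by hour 38, minus 2-hour gap → hour 36). The tightest is hour 31, so seating layout must start by 31 − 1 = hour 30.
So seating layout can start as early as hour 19 and as late as hour 30, giving 30 − 19 = 11 hours of slack.

11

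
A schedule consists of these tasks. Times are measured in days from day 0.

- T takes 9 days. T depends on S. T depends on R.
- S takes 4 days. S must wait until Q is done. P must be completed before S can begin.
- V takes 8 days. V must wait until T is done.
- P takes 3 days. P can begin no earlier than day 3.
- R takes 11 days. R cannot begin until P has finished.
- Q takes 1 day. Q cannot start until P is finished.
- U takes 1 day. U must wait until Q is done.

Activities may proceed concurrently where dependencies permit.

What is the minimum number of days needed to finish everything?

After its own release at day 3, P can start at day 3 and finishes at day 6.
R waits on P (finishes day 6), so it starts at day 6 and finishes at 6 + 11 = day 17.
After P (finishes day 6), Q can start at day 6 and finishes at day 7.
After Q (finishes day 7), U can start at day 7 and finishes at day 8.
For S: Q (finishes day 7); P (finishes day 6). Taking the maximum gives a start of day 7, and it finishes at 7 + 4 = day 11.
For T: S (finishes day 11); R (finishes day 17). Taking the maximum gives a start of day 17, and it finishes at 17 + 9 = day 26.
V cannot begin until T (finishes day 26). It runs from day 26 to 26 + 8 = day 34.
All tasks are finished once the last one completes. Finish times: P at 6, Q at 7, R at 17, S at 11, T at 26, U at 8, V at 34. The latest is day 34.

34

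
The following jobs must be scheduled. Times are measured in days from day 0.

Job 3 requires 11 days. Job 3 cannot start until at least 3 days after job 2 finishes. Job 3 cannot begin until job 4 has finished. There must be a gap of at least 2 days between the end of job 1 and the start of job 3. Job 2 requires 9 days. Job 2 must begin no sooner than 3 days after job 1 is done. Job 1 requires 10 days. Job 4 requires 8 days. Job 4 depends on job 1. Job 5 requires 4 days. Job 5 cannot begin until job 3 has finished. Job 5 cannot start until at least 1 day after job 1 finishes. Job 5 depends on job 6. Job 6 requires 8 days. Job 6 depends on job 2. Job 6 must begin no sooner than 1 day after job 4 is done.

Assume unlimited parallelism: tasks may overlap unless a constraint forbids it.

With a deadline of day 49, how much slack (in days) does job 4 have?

Job 1 has no prerequisites, so it starts at day 0 and finishes at day 10.
Job 4 waits on job 1 (finishes day 10), so it starts at day 10 and finishes at 10 + 8 = day 18.

Working backward from the deadline:
Nothing follows job 5; the deadline of day 49 is its only limit. It must start by 49 − 4 = day 45.
Job 3 has to be done before job 5 (must start by day 45). That means finishing by day 45, i.e. starting by 45 − 11 = day 34.
Job 6 feeds into job 5 (must start by day 45); so job 6 must finish by day 45 and therefore start by day 37.
For job 4: job 3 (must start by day 34); job 6 (must start by day 37, minus 1-day gap → day 36). The most restrictive is day 34; with an 8-day duration, job 4 must start by day 26.
So job 4 can start as early as day 10 and as late as day 26, giving 26 − 10 = 16 days of slack.

16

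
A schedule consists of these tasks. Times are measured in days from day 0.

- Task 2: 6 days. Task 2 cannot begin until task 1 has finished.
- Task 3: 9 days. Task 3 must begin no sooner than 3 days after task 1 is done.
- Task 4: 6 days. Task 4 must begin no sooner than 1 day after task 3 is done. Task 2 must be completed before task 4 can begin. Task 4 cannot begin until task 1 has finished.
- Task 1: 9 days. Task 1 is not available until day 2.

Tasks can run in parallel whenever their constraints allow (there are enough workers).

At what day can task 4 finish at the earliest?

After its own release at day 2, task 1 can start at day 2 and finishes at day 11.
Task 3 cannot begin until task 1 (finishes day 11, plus 3-day gap → day 14). It runs from day 14 to 14 + 9 = day 23.
Task 2 waits on task 1 (finishes day 11), so it starts at day 11 and finishes at 11 + 6 = day 17.
Task 4 cannot start until task 3 (finishes day 23, plus 1-day gap → day 24); task 2 (finishes day 17); task 1 (finishes day 11). The controlling bound is day 24, so task 4 finishes at 24 + 6 = day 30.

30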